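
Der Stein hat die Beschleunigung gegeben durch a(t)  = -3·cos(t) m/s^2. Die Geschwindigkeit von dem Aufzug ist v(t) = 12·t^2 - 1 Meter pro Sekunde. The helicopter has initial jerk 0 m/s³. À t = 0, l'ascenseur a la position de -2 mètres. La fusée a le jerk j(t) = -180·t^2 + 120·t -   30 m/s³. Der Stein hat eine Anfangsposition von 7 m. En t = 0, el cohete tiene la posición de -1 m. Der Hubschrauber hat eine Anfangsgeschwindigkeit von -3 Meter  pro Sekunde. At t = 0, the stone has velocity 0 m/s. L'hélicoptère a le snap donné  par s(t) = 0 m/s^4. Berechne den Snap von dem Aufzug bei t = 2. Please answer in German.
Wir müssen unsere Gleichung für die Geschwindigkeit v(t) = 12·t^2 - 1 3-mal ableiten. Mit d/dt von v(t) finden wir a(t) = 24·t. Die Ableitung von der Beschleunigung ergibt den Ruck: j(t) = 24. Mit d/dt von j(t) finden wir s(t) = 0. Wir haben den Snap s(t) = 0. Durch Einsetzen von t = 2: s(2) = 0.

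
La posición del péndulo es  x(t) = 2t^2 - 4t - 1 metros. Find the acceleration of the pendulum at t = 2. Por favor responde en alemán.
Wir müssen unsere Gleichung für die Position x(t) = 2·t^2 - 4·t - 1 2-mal ableiten. Mit d/dt von x(t) finden wir v(t) = 4·t - 4. Die Ableitung von der Geschwindigkeit ergibt die Beschleunigung: a(t) = 4. Mit a(t) = 4 und Einsetzen von t = 2, finden wir a = 4.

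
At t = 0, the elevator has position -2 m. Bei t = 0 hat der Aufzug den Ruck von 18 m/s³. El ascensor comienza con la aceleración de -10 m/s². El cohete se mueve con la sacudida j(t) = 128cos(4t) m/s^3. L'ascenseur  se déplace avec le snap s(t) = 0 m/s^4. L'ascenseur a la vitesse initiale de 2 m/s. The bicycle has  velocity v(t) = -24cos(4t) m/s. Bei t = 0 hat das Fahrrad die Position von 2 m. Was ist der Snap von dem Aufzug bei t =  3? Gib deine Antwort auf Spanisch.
Tenemos el snap s(t) = 0. Sustituyendo t = 3: s(3) = 0.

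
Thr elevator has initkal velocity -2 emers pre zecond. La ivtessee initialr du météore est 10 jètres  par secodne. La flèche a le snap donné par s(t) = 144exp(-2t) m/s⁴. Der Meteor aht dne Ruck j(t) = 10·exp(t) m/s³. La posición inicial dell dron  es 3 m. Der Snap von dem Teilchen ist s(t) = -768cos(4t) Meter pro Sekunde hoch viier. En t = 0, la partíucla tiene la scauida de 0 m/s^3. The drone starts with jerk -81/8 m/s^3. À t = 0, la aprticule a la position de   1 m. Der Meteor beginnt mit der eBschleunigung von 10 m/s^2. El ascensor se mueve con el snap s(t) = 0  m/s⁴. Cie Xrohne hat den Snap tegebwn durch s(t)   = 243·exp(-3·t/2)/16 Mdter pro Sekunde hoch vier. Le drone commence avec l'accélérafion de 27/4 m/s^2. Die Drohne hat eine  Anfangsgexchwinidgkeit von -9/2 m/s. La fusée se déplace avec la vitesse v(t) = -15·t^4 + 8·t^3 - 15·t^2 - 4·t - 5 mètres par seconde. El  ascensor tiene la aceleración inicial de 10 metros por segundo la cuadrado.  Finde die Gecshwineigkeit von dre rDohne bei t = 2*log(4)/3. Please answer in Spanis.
Debemos encontrar la antiderivada de nuestra ecuación del snap s(t) = 243·exp(-3·t/2)/16 3 veces. La integral del snap es la sacudida. Usando j(0) = -81/8, obtenemos j(t) = -81·exp(-3·t/2)/8. Integrando la sacudida y usando la condición inicial a(0) = 27/4, obtenemos a(t) = 27·exp(-3·t/2)/4. La integral de la aceleración es la velocidad. Usando v(0) = -9/2, obtenemos v(t) = -9·exp(-3·t/2)/2. Tenemos la velocidad v(t) = -9·exp(-3·t/2)/2. Sustituyendo t = 2*log(4)/3: v(2*log(4)/3) = -9/8.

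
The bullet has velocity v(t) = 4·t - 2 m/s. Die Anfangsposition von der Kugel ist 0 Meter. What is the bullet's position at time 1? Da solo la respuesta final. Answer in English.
The position at t = 1 is x = 0.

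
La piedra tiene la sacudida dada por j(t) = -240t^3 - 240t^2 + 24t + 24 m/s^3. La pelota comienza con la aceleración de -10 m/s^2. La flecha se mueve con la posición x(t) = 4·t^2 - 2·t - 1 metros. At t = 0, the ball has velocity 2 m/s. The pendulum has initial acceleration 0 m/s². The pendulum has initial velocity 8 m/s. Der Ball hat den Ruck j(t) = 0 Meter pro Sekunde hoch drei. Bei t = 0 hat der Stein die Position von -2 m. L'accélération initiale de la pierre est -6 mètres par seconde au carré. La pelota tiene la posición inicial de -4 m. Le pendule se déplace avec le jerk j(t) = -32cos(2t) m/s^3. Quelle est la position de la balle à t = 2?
Nous devons trouver l'intégrale de notre équation du jerk j(t) = 0 3 fois. La primitive du jerk, avec a(0) = -10, donne l'accélération: a(t) = -10. La primitive de l'accélération est la vitesse. En utilisant v(0) = 2, nous obtenons v(t) = 2 - 10·t. En intégrant la vitesse et en utilisant la condition initiale x(0) = -4, nous obtenons x(t) = -5·t^2 + 2·t - 4. En utilisant x(t) = -5·t^2 + 2·t - 4 et en substituant t = 2, nous trouvons x = -20.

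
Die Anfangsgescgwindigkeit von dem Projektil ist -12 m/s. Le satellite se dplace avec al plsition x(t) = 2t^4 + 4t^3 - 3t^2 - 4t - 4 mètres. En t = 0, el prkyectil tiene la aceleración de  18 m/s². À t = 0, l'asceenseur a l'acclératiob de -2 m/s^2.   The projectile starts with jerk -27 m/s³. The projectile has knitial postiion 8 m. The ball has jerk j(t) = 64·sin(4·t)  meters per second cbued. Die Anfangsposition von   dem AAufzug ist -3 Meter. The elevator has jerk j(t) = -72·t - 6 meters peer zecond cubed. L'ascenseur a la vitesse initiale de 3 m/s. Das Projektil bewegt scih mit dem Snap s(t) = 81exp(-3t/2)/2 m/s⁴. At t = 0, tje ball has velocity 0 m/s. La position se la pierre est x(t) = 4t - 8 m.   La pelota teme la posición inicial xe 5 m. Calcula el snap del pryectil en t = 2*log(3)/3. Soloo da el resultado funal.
El snap en t = 2*log(3)/3 es s = 27/2.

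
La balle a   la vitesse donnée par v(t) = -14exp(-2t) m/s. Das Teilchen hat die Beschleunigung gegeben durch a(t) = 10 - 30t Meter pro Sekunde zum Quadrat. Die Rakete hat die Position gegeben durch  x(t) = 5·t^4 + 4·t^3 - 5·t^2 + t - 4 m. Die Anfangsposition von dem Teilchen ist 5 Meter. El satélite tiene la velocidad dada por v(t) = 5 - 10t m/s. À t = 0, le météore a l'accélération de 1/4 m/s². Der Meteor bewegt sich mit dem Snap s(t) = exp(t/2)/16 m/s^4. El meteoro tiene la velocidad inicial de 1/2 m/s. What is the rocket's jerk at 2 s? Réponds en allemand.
Wir müssen unsere Gleichung für die Position x(t) = 5·t^4 + 4·t^3 - 5·t^2 + t - 4 3-mal ableiten. Die Ableitung von der Position ergibt die Geschwindigkeit: v(t) = 20·t^3 + 12·t^2 - 10·t + 1. Mit d/dt von v(t) finden wir a(t) = 60·t^2 + 24·t - 10. Mit d/dt von a(t) finden wir j(t) = 120·t + 24. Wir haben den Ruck j(t) = 120·t + 24. Durch Einsetzen von t = 2: j(2) = 264.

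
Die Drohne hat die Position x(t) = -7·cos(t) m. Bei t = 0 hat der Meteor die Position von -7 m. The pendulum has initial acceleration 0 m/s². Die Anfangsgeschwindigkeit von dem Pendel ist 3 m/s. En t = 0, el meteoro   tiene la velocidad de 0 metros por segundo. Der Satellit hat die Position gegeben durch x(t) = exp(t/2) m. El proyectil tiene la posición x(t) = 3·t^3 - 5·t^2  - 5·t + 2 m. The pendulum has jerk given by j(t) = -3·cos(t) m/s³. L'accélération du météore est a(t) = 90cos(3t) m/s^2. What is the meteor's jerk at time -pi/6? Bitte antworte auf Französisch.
Nous devons dériver notre équation de l'accélération a(t) = 90·cos(3·t) 1 fois. En prenant d/dt de a(t), nous trouvons j(t) = -270·sin(3·t). De l'équation du jerk j(t) = -270·sin(3·t), nous substituons t = -pi/6 pour obtenir j = 270.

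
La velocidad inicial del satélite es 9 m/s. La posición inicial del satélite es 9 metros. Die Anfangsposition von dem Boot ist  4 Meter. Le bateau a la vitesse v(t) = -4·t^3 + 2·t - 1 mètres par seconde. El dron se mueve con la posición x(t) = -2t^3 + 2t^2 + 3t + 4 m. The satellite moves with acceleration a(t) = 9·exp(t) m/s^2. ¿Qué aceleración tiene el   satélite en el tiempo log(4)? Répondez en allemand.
Mit a(t) = 9·exp(t) und Einsetzen von t = log(4), finden wir a = 36.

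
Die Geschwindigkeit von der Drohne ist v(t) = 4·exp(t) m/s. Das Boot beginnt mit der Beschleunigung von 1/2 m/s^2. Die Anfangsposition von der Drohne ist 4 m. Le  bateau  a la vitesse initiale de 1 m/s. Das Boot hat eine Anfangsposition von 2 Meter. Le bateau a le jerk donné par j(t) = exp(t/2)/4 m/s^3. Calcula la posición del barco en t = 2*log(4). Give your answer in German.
Wir müssen die Stammfunktion unserer Gleichung für den Ruck j(t) = exp(t/2)/4 3-mal finden. Mit ∫j(t)dt und Anwendung von a(0) = 1/2, finden wir a(t) = exp(t/2)/2. Mit ∫a(t)dt und Anwendung von v(0) = 1, finden wir v(t) = exp(t/2). Durch Integration von der Geschwindigkeit und Verwendung der Anfangsbedingung x(0) = 2, erhalten wir x(t) = 2·exp(t/2). Wir haben die Position x(t) = 2·exp(t/2). Durch Einsetzen von t = 2*log(4): x(2*log(4)) = 8.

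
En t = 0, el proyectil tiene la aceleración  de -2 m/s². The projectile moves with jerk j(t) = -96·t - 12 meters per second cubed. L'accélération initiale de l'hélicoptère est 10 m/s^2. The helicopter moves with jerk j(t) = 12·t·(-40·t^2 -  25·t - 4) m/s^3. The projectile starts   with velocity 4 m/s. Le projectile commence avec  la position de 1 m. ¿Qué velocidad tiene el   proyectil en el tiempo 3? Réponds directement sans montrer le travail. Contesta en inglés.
v(3) = -488.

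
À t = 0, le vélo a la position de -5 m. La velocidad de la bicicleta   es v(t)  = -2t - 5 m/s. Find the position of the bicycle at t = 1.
Starting from velocity v(t) = -2·t - 5, we take 1 antiderivative. The antiderivative of velocity, with x(0) = -5, gives position: x(t) = -t^2 - 5·t - 5. From the given position equation x(t) = -t^2 - 5·t - 5, we substitute t = 1 to get x = -11.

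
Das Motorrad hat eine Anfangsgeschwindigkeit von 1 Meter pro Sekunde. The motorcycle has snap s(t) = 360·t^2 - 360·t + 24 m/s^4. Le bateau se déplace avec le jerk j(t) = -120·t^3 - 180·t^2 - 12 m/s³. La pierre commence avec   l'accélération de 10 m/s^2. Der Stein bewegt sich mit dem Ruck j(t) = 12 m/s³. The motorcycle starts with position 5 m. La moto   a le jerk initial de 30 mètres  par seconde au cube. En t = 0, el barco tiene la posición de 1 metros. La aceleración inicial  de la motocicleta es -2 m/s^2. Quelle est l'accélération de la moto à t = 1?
Nous devons intégrer notre équation du snap s(t) = 360·t^2 - 360·t + 24 2 fois. L'intégrale du snap est le jerk. En utilisant j(0) = 30, nous obtenons j(t) = 120·t^3 - 180·t^2 + 24·t + 30. En intégrant le jerk et en utilisant la condition initiale a(0) = -2, nous obtenons a(t) = 30·t^4 - 60·t^3 + 12·t^2 + 30·t - 2. En utilisant a(t) = 30·t^4 - 60·t^3 + 12·t^2 + 30·t - 2 et en substituant t = 1, nous trouvons a = 10.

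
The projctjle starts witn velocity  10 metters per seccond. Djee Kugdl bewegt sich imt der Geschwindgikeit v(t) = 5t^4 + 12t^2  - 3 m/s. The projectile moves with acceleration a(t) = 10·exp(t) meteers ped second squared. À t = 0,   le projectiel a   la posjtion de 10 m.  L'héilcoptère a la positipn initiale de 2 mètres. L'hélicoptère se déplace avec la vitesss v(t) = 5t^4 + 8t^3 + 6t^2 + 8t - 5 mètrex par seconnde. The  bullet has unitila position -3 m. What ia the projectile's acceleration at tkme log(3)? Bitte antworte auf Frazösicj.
Nous avons l'accélération a(t) = 10·exp(t). En substituant t = log(3): a(log(3)) = 30.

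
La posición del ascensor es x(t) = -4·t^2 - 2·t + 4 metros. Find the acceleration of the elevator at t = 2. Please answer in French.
Pour résoudre ceci, nous devons prendre 2 dérivées de notre équation de la position x(t) = -4·t^2 - 2·t + 4. En prenant d/dt de x(t), nous trouvons v(t) = -8·t - 2. En prenant d/dt de v(t), nous trouvons a(t) = -8. Nous avons l'accélération a(t) = -8. En substituant t = 2: a(2) = -8.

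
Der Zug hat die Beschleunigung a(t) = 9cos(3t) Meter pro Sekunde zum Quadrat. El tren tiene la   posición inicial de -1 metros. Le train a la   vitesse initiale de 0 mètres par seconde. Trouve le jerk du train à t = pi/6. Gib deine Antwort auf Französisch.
Pour résoudre ceci, nous devons prendre 1 dérivée de notre équation de l'accélération a(t) = 9·cos(3·t). En dérivant l'accélération, nous obtenons le jerk: j(t) = -27·sin(3·t). De l'équation du jerk j(t) = -27·sin(3·t), nous substituons t = pi/6 pour obtenir j = -27.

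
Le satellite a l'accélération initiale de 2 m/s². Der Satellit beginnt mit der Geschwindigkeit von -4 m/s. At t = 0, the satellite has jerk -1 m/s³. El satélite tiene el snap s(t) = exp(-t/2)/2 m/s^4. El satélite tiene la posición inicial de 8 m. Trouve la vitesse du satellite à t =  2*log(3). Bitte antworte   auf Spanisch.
Para resolver esto, necesitamos tomar 3 integrales de nuestra ecuación del snap s(t) = exp(-t/2)/2. Tomando ∫s(t)dt y aplicando j(0) = -1, encontramos j(t) = -exp(-t/2). La integral de la sacudida es la aceleración. Usando a(0) = 2, obtenemos a(t) = 2·exp(-t/2). Integrando la aceleración y usando la condición inicial v(0) = -4, obtenemos v(t) = -4·exp(-t/2). Usando v(t) = -4·exp(-t/2) y sustituyendo t = 2*log(3), encontramos v = -4/3.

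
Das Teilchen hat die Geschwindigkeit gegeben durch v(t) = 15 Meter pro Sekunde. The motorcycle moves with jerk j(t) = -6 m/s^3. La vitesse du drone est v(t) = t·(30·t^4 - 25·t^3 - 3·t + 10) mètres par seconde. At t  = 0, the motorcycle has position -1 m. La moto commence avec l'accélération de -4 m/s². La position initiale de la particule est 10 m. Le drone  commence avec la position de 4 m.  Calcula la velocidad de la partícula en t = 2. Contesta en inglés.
Using v(t) = 15 and substituting t = 2, we find v = 15.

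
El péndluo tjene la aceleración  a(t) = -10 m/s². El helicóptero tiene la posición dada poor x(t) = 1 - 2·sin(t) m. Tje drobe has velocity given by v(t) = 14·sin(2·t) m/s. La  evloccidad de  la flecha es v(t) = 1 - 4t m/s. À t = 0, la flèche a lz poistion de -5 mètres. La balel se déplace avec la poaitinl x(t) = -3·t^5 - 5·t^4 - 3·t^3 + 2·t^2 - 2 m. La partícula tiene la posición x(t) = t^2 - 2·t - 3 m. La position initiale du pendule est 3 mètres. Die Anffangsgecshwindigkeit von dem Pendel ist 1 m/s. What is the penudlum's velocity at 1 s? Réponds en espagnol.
Partiendo de la aceleración a(t) = -10, tomamos 1 antiderivada. La integral de la aceleración, con v(0) = 1, da la velocidad: v(t) = 1 - 10·t. Tenemos la velocidad v(t) = 1 - 10·t. Sustituyendo t = 1: v(1) = -9.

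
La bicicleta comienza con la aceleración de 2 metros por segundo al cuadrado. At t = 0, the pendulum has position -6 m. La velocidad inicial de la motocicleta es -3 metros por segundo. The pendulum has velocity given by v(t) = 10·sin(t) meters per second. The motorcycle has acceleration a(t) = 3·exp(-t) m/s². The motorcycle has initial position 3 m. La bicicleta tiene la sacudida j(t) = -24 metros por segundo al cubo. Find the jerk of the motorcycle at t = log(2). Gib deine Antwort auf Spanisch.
Partiendo de la aceleración a(t) = 3·exp(-t), tomamos 1 derivada. La derivada de la aceleración da la sacudida: j(t) = -3·exp(-t). De la ecuación de la sacudida j(t) = -3·exp(-t), sustituimos t = log(2) para obtener j = -3/2.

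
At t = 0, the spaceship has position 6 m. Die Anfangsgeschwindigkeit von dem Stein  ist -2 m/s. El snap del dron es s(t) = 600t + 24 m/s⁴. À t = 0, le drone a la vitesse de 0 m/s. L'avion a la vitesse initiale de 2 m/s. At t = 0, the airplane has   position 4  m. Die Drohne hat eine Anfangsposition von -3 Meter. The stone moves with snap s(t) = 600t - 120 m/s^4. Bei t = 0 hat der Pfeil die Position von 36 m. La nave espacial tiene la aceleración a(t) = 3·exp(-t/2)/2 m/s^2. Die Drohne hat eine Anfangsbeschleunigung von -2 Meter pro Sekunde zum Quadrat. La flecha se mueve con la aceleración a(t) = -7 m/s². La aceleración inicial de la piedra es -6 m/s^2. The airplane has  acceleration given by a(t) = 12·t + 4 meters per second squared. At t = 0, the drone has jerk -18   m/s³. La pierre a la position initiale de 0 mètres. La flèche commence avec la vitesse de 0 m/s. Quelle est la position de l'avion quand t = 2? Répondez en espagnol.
Partiendo de la aceleración a(t) = 12·t + 4, tomamos 2 antiderivadas. Tomando ∫a(t)dt y aplicando v(0) = 2, encontramos v(t) = 6·t^2 + 4·t + 2. Tomando ∫v(t)dt y aplicando x(0) = 4, encontramos x(t) = 2·t^3 + 2·t^2 + 2·t + 4. De la ecuación de la posición x(t) = 2·t^3 + 2·t^2 + 2·t + 4, sustituimos t = 2 para obtener x = 32.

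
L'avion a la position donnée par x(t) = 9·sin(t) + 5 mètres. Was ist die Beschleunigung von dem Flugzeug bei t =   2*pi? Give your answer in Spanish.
Debemos derivar nuestra ecuación de la posición x(t) = 9·sin(t) + 5 2 veces. Derivando la posición, obtenemos la velocidad: v(t) = 9·cos(t). Derivando la velocidad, obtenemos la aceleración: a(t) = -9·sin(t). De la ecuación de la aceleración a(t) = -9·sin(t), sustituimos t = 2*pi para obtener a = 0.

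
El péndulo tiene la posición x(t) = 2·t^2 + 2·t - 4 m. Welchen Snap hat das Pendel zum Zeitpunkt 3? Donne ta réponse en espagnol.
Partiendo de la posición x(t) = 2·t^2 + 2·t - 4, tomamos 4 derivadas. La derivada de la posición da la velocidad: v(t) = 4·t + 2. La derivada de la velocidad da la aceleración: a(t) = 4. Derivando la aceleración, obtenemos la sacudida: j(t) = 0. La derivada de la sacudida da el snap: s(t) = 0. Tenemos el snap s(t) = 0. Sustituyendo t = 3: s(3) = 0.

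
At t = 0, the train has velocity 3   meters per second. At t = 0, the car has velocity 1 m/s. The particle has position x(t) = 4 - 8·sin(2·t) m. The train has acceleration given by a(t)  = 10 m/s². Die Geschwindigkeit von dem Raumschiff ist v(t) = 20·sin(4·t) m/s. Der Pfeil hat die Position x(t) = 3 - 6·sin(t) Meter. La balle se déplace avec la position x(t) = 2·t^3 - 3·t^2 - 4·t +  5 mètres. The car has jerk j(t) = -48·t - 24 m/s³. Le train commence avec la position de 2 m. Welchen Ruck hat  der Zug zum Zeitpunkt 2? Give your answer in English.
Starting from acceleration a(t) = 10, we take 1 derivative. Differentiating acceleration, we get jerk: j(t) = 0. Using j(t) = 0 and substituting t = 2, we find j = 0.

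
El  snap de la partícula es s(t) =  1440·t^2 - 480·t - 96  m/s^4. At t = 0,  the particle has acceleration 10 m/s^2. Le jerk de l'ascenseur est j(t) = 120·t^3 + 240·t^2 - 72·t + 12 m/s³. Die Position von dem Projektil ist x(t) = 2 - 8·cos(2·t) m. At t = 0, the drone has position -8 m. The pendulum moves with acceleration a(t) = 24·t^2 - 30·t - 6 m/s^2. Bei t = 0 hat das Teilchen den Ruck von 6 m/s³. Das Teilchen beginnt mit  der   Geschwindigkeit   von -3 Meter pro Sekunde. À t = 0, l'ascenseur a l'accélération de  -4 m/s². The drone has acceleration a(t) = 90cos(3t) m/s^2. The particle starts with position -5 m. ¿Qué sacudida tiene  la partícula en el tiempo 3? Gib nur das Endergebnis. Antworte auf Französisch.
Le jerk à t = 3 est j = 10518.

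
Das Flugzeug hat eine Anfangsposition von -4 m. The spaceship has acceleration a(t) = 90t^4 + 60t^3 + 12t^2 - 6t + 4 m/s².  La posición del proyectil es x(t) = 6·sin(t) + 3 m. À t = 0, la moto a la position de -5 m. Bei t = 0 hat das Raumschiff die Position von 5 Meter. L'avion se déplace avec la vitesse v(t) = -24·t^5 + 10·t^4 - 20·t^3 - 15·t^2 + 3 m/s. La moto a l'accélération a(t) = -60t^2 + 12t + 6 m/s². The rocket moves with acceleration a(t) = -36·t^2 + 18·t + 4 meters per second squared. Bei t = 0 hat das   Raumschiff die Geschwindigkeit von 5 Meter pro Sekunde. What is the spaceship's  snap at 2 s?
Starting from acceleration a(t) = 90·t^4 + 60·t^3 + 12·t^2 - 6·t + 4, we take 2 derivatives. The derivative of acceleration gives jerk: j(t) = 360·t^3 + 180·t^2 + 24·t - 6. The derivative of jerk gives snap: s(t) = 1080·t^2 + 360·t + 24. We have snap s(t) = 1080·t^2 + 360·t + 24. Substituting t = 2: s(2) = 5064.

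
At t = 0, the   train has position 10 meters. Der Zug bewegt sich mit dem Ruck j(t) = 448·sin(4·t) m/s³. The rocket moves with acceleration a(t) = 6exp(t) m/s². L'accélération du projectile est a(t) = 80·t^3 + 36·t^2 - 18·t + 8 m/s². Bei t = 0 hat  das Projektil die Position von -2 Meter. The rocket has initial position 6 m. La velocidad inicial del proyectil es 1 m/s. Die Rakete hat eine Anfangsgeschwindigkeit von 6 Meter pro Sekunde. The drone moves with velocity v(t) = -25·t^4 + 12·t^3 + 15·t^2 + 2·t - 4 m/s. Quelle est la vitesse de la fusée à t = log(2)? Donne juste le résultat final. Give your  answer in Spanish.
En t = log(2), v = 12.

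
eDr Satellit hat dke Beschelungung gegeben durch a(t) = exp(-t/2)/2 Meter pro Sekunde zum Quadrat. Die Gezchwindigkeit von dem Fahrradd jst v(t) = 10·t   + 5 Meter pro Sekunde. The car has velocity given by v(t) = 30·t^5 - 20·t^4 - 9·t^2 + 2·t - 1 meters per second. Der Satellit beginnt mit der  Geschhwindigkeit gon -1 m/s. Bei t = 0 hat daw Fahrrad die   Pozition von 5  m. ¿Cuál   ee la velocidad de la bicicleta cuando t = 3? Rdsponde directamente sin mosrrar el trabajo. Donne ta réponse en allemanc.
Bei t = 3, v = 35.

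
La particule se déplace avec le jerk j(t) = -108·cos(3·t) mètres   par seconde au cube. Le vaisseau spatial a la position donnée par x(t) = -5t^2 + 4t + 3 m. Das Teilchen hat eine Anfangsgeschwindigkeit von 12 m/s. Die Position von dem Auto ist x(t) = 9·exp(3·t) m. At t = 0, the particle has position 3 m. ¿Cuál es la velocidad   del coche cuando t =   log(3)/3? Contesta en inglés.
Starting from position x(t) = 9·exp(3·t), we take 1 derivative. The derivative of position gives velocity: v(t) = 27·exp(3·t). We have velocity v(t) = 27·exp(3·t). Substituting t = log(3)/3: v(log(3)/3) = 81.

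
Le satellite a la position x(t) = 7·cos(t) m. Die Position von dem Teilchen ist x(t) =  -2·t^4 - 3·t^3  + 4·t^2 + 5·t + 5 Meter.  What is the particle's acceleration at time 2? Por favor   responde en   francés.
En partant de la position x(t) = -2·t^4 - 3·t^3 + 4·t^2 + 5·t + 5, nous prenons 2 dérivées. La dérivée de la position donne la vitesse: v(t) = -8·t^3 - 9·t^2 + 8·t + 5. En prenant d/dt de v(t), nous trouvons a(t) = -24·t^2 - 18·t + 8. De l'équation de l'accélération a(t) = -24·t^2 - 18·t + 8, nous substituons t = 2 pour obtenir a = -124.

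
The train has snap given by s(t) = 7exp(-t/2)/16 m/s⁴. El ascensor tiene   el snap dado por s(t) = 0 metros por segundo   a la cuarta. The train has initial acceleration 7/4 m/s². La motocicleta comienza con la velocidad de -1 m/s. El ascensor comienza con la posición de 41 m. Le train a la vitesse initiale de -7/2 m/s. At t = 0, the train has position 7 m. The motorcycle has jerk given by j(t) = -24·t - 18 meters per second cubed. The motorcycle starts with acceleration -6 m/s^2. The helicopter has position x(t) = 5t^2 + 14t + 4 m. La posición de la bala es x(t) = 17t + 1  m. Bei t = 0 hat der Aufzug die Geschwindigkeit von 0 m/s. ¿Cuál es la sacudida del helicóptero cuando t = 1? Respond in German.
Ausgehend von der Position x(t) = 5·t^2 + 14·t + 4, nehmen wir 3 Ableitungen. Mit d/dt von x(t) finden wir v(t) = 10·t + 14. Mit d/dt von v(t) finden wir a(t) = 10. Durch Ableiten von der Beschleunigung erhalten wir den Ruck: j(t) = 0. Aus der Gleichung für den Ruck j(t) = 0, setzen wir t = 1 ein und erhalten j = 0.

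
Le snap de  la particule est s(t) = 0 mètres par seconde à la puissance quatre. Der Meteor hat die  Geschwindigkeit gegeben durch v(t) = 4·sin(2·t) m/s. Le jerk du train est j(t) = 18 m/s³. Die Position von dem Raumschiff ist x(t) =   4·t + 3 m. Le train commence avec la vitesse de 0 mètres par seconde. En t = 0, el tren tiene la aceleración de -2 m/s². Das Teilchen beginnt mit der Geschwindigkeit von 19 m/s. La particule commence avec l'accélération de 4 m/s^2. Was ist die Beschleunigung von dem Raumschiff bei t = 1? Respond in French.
Pour résoudre ceci, nous devons prendre 2 dérivées de notre équation de la position x(t) = 4·t + 3. En dérivant la position, nous obtenons la vitesse: v(t) = 4. En prenant d/dt de v(t), nous trouvons a(t) = 0. Nous avons l'accélération a(t) = 0. En substituant t = 1: a(1) = 0.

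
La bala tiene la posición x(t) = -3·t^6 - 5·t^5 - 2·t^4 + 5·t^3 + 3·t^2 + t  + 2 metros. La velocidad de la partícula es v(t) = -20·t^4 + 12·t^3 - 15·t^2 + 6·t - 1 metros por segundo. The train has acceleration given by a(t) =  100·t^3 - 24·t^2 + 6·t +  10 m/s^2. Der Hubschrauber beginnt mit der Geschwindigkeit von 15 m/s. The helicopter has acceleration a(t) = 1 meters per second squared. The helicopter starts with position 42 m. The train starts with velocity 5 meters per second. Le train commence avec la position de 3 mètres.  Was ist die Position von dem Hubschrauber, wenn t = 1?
Wir müssen unsere Gleichung für die Beschleunigung a(t) = 1 2-mal integrieren. Mit ∫a(t)dt und Anwendung von v(0) = 15, finden wir v(t) = t + 15. Die Stammfunktion von der Geschwindigkeit, mit x(0) = 42, ergibt die Position: x(t) = t^2/2 + 15·t + 42. Wir haben die Position x(t) = t^2/2 + 15·t + 42. Durch Einsetzen von t = 1: x(1) = 115/2.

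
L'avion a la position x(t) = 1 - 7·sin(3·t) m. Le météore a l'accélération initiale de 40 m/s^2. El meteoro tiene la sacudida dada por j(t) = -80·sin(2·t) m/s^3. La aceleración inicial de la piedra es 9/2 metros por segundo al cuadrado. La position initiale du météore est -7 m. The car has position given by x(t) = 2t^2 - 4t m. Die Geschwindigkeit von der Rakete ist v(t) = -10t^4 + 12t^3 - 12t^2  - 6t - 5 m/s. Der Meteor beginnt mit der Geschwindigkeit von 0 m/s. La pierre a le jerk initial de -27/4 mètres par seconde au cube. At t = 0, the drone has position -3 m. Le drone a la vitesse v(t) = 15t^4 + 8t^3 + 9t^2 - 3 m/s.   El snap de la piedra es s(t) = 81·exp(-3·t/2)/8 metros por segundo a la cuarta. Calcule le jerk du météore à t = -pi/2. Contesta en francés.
De l'équation du jerk j(t) = -80·sin(2·t), nous substituons t = -pi/2 pour obtenir j = 0.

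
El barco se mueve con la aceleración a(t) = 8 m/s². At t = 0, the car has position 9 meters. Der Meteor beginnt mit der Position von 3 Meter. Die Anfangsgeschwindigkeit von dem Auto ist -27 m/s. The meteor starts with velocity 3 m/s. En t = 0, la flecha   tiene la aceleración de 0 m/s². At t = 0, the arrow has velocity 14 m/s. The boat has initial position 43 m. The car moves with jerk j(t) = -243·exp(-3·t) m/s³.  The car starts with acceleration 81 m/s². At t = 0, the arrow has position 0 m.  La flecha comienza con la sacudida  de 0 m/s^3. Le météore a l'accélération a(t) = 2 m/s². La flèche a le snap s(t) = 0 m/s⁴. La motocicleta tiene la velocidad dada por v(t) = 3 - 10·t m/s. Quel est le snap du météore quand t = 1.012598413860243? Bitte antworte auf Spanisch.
Para resolver esto, necesitamos tomar 2 derivadas de nuestra ecuación de la aceleración a(t) = 2. Derivando la aceleración, obtenemos la sacudida: j(t) = 0. Derivando la sacudida, obtenemos el snap: s(t) = 0. Usando s(t) = 0 y sustituyendo t = 1.012598413860243, encontramos s = 0.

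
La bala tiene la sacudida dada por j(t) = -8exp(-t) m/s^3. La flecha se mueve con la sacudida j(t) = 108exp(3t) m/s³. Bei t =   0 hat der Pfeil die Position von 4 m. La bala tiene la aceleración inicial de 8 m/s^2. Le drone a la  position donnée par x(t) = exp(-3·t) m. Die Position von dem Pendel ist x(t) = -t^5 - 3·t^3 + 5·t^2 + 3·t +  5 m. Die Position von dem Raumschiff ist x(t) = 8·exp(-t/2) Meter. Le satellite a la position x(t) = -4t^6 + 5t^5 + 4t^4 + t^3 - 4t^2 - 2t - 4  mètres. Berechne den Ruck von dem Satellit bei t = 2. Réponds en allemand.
Wir müssen unsere Gleichung für die Position x(t) = -4·t^6 + 5·t^5 + 4·t^4 + t^3 - 4·t^2 - 2·t - 4 3-mal ableiten. Durch Ableiten von der Position erhalten wir die Geschwindigkeit: v(t) = -24·t^5 + 25·t^4 + 16·t^3 + 3·t^2 - 8·t - 2. Mit d/dt von v(t) finden wir a(t) = -120·t^4 + 100·t^3 + 48·t^2 + 6·t - 8. Mit d/dt von a(t) finden wir j(t) = -480·t^3 + 300·t^2 + 96·t + 6. Wir haben den Ruck j(t) = -480·t^3 + 300·t^2 + 96·t + 6. Durch Einsetzen von t = 2: j(2) = -2442.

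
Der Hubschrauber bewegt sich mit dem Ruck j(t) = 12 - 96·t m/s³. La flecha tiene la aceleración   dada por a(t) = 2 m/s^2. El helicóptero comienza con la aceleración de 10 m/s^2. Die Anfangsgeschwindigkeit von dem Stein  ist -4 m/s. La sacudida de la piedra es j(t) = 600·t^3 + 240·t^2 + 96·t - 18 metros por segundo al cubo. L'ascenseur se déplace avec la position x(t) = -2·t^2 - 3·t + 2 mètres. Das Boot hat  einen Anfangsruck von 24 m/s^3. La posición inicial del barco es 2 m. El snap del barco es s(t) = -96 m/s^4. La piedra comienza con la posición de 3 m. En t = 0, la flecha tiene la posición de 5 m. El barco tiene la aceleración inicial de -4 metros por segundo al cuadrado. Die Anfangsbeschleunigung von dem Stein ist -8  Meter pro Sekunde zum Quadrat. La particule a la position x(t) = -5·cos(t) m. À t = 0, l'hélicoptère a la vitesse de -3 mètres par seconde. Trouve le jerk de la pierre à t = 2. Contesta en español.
Tenemos la sacudida j(t) = 600·t^3 + 240·t^2 + 96·t - 18. Sustituyendo t = 2: j(2) = 5934.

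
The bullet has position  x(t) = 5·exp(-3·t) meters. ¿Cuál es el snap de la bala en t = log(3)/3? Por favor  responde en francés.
Nous devons dériver notre équation de la position x(t) = 5·exp(-3·t) 4 fois. En dérivant la position, nous obtenons la vitesse: v(t) = -15·exp(-3·t). En prenant d/dt de v(t), nous trouvons a(t) = 45·exp(-3·t). La dérivée de l'accélération donne le jerk: j(t) = -135·exp(-3·t). En dérivant le jerk, nous obtenons le snap: s(t) = 405·exp(-3·t). Nous avons le snap s(t) = 405·exp(-3·t). En substituant t = log(3)/3: s(log(3)/3) = 135.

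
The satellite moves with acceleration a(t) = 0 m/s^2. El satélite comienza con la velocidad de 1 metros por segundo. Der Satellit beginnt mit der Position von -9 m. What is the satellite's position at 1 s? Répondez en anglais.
To solve this, we need to take 2 integrals of our acceleration equation a(t) = 0. Integrating acceleration and using the initial condition v(0) = 1, we get v(t) = 1. The integral of velocity, with x(0) = -9, gives position: x(t) = t - 9. We have position x(t) = t - 9. Substituting t = 1: x(1) = -8.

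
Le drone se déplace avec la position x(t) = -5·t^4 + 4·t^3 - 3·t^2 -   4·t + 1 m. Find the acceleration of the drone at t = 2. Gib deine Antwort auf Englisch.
Starting from position x(t) = -5·t^4 + 4·t^3 - 3·t^2 - 4·t + 1, we take 2 derivatives. The derivative of position gives velocity: v(t) = -20·t^3 + 12·t^2 - 6·t - 4. Taking d/dt of v(t), we find a(t) = -60·t^2 + 24·t - 6. From the given acceleration equation a(t) = -60·t^2 + 24·t - 6, we substitute t = 2 to get a = -198.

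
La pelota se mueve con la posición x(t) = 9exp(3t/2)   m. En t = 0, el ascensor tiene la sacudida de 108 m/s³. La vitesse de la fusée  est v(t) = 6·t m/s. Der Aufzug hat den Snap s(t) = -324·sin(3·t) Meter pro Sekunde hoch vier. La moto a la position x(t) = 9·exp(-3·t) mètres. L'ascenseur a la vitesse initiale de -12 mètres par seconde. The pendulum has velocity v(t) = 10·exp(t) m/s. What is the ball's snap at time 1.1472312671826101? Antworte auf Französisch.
Nous devons dériver notre équation de la position x(t) = 9·exp(3·t/2) 4 fois. En prenant d/dt de x(t), nous trouvons v(t) = 27·exp(3·t/2)/2. En prenant d/dt de v(t), nous trouvons a(t) = 81·exp(3·t/2)/4. La dérivée de l'accélération donne le jerk: j(t) = 243·exp(3·t/2)/8. La dérivée du jerk donne le snap: s(t) = 729·exp(3·t/2)/16. Nous avons le snap s(t) = 729·exp(3·t/2)/16. En substituant t = 1.1472312671826101: s(1.1472312671826101) = 254.660659162161.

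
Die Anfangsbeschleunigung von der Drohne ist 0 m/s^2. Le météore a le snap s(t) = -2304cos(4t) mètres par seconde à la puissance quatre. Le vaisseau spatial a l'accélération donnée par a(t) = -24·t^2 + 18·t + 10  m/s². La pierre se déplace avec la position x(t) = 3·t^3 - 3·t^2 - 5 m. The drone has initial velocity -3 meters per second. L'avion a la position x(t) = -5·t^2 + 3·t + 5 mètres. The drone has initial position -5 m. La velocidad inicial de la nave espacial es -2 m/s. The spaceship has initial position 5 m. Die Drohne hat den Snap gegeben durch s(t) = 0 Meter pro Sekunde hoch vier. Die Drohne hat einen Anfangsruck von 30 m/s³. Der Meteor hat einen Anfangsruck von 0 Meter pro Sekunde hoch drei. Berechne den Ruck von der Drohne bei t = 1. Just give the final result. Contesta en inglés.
The jerk at t = 1 is j = 30.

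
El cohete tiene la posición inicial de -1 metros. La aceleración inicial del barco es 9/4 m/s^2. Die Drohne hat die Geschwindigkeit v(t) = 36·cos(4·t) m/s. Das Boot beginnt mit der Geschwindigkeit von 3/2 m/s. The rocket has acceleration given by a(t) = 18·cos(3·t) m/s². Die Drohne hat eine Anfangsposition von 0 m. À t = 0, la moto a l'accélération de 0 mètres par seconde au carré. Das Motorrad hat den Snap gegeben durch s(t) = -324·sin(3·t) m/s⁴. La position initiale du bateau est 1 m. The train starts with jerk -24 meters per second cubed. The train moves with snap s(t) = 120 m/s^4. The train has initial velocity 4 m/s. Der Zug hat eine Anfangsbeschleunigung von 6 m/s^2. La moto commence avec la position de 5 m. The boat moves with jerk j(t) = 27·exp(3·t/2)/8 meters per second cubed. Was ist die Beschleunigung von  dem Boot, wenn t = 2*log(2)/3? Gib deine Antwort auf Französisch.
En partant du jerk j(t) = 27·exp(3·t/2)/8, nous prenons 1 primitive. En intégrant le jerk et en utilisant la condition initiale a(0) = 9/4, nous obtenons a(t) = 9·exp(3·t/2)/4. Nous avons l'accélération a(t) = 9·exp(3·t/2)/4. En substituant t = 2*log(2)/3: a(2*log(2)/3) = 9/2.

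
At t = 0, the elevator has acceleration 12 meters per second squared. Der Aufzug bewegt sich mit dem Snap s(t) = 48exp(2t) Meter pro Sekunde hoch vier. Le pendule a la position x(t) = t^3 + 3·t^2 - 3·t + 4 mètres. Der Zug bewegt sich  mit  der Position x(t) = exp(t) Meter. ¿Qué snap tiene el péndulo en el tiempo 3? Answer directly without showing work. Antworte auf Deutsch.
s(3) = 0.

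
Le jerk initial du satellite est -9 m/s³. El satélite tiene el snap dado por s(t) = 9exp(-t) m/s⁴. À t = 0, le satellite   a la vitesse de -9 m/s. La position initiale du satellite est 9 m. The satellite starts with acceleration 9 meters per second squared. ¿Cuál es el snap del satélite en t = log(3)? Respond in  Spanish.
Tenemos el snap s(t) = 9·exp(-t). Sustituyendo t = log(3): s(log(3)) = 3.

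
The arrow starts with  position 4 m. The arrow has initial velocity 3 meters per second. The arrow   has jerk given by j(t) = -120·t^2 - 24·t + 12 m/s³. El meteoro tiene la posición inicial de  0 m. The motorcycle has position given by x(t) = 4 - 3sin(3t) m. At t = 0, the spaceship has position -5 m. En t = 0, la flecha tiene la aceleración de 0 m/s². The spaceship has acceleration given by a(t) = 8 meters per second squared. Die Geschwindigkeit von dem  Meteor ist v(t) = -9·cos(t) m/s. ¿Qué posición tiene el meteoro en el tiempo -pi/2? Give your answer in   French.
Pour résoudre ceci, nous devons prendre 1 primitive de notre équation de la vitesse v(t) = -9·cos(t). L'intégrale de la vitesse est la position. En utilisant x(0) = 0, nous obtenons x(t) = -9·sin(t). De l'équation de la position x(t) = -9·sin(t), nous substituons t = -pi/2 pour obtenir x = 9.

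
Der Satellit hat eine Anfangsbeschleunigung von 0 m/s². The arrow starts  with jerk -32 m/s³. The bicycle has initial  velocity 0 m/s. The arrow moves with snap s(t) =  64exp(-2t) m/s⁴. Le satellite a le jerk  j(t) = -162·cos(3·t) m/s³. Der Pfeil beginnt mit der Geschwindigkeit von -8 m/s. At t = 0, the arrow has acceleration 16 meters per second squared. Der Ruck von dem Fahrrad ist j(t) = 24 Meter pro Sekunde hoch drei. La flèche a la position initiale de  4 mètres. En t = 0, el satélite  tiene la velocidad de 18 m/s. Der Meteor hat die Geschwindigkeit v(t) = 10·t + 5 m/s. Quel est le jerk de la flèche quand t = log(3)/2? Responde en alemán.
Wir müssen das Integral unserer Gleichung für den Snap s(t) = 64·exp(-2·t) 1-mal finden. Die Stammfunktion von dem Snap ist der Ruck. Mit j(0) = -32 erhalten wir j(t) = -32·exp(-2·t). Wir haben den Ruck j(t) = -32·exp(-2·t). Durch Einsetzen von t = log(3)/2: j(log(3)/2) = -32/3.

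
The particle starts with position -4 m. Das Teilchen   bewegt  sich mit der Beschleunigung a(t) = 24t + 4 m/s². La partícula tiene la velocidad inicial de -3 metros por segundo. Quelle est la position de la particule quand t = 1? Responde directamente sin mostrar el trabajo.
La position à t = 1 est x = -1.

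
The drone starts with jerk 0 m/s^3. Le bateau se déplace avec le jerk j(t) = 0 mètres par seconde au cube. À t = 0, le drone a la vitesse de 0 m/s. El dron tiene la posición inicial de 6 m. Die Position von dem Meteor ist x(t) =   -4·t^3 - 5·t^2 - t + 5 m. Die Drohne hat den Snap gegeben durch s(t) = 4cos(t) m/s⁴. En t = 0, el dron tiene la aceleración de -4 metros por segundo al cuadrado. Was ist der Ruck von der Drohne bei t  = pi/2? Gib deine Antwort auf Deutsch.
Um dies zu lösen, müssen wir 1 Stammfunktion unserer Gleichung für den Snap s(t) = 4·cos(t) finden. Das Integral von dem Snap ist der Ruck. Mit j(0) = 0 erhalten wir j(t) = 4·sin(t). Mit j(t) = 4·sin(t) und Einsetzen von t = pi/2, finden wir j = 4.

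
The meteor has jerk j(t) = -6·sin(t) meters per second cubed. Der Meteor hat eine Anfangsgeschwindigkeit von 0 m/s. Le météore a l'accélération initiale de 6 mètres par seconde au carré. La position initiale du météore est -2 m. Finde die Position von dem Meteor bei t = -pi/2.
Wir müssen unsere Gleichung für den Ruck j(t) = -6·sin(t) 3-mal integrieren. Durch Integration von dem Ruck und Verwendung der Anfangsbedingung a(0) = 6, erhalten wir a(t) = 6·cos(t). Das Integral von der Beschleunigung ist die Geschwindigkeit. Mit v(0) = 0 erhalten wir v(t) = 6·sin(t). Das Integral von der Geschwindigkeit ist die Position. Mit x(0) = -2 erhalten wir x(t) = 4 - 6·cos(t). Wir haben die Position x(t) = 4 - 6·cos(t). Durch Einsetzen von t = -pi/2: x(-pi/2) = 4.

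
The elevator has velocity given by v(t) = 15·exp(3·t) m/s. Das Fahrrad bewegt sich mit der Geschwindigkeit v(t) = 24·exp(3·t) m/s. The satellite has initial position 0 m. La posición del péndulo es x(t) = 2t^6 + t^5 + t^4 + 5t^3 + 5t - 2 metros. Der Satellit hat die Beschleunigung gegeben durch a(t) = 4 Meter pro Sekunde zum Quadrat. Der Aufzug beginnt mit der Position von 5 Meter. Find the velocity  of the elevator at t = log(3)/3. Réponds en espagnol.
Tenemos la velocidad v(t) = 15·exp(3·t). Sustituyendo t = log(3)/3: v(log(3)/3) = 45.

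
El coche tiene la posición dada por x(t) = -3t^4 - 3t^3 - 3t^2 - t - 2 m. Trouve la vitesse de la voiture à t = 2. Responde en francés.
En partant de la position x(t) = -3·t^4 - 3·t^3 - 3·t^2 - t - 2, nous prenons 1 dérivée. En dérivant la position, nous obtenons la vitesse: v(t) = -12·t^3 - 9·t^2 - 6·t - 1. De l'équation de la vitesse v(t) = -12·t^3 - 9·t^2 - 6·t - 1, nous substituons t = 2 pour obtenir v = -145.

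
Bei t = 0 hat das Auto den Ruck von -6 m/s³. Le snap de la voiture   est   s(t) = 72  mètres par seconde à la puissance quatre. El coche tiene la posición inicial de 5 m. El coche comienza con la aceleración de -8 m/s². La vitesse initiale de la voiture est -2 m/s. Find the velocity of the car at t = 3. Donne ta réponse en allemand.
Um dies zu lösen, müssen wir 3 Stammfunktionen unserer Gleichung für den Snap s(t) = 72 finden. Die Stammfunktion von dem Snap ist der Ruck. Mit j(0) = -6 erhalten wir j(t) = 72·t - 6. Das Integral von dem Ruck ist die Beschleunigung. Mit a(0) = -8 erhalten wir a(t) = 36·t^2 - 6·t - 8. Das Integral von der Beschleunigung, mit v(0) = -2, ergibt die Geschwindigkeit: v(t) = 12·t^3 - 3·t^2 - 8·t - 2. Aus der Gleichung für die Geschwindigkeit v(t) = 12·t^3 - 3·t^2 - 8·t - 2, setzen wir t = 3 ein und erhalten v = 271.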